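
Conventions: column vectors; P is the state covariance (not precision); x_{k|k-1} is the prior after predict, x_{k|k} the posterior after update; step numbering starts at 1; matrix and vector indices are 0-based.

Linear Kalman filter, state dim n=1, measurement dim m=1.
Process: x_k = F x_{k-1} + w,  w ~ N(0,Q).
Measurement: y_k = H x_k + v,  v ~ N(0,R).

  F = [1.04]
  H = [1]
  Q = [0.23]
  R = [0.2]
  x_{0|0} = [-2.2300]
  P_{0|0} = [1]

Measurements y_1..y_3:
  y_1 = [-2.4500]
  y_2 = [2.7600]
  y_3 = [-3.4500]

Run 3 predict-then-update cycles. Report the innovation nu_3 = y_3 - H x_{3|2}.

step 1: x^-=[-2.3192]  P^-=[1.3116]  S=[1.5116]  K=[0.8677]  nu=[-0.1308]  x^+=[-2.4327]  P^+=[0.1735]
step 2: x^-=[-2.5300]  P^-=[0.4177]  S=[0.6177]  K=[0.6762]  nu=[5.2900]  x^+=[1.0472]  P^+=[0.1352]
step 3: x^-=[1.0891]  P^-=[0.3763]  S=[0.5763]  K=[0.6529]  nu=[-4.5391]  x^+=[-1.8747]  P^+=[0.1306]

innov = [-4.5391]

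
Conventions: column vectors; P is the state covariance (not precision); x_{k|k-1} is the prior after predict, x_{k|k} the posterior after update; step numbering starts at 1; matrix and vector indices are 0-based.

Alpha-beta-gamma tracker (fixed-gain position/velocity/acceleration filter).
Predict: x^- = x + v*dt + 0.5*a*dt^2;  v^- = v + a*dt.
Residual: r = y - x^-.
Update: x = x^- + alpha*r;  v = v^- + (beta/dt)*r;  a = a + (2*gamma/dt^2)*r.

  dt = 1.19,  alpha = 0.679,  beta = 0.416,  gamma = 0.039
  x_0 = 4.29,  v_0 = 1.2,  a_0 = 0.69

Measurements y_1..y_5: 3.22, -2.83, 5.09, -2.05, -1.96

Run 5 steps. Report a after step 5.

step 1: x_pred=6.2066  r=-2.9866  x^+=4.1787  v^+=0.9771  a^+=0.5255
step 2: x_pred=5.7135  r=-8.5435  x^+=-0.0875  v^+=-1.3842  a^+=0.0549
step 3: x_pred=-1.6959  r=6.7859  x^+=2.9117  v^+=1.0533  a^+=0.4287
step 4: x_pred=4.4687  r=-6.5187  x^+=0.0425  v^+=-0.7153  a^+=0.0696
step 5: x_pred=-0.7594  r=-1.2006  x^+=-1.5746  v^+=-1.0522  a^+=0.0035

a_post = 0.0035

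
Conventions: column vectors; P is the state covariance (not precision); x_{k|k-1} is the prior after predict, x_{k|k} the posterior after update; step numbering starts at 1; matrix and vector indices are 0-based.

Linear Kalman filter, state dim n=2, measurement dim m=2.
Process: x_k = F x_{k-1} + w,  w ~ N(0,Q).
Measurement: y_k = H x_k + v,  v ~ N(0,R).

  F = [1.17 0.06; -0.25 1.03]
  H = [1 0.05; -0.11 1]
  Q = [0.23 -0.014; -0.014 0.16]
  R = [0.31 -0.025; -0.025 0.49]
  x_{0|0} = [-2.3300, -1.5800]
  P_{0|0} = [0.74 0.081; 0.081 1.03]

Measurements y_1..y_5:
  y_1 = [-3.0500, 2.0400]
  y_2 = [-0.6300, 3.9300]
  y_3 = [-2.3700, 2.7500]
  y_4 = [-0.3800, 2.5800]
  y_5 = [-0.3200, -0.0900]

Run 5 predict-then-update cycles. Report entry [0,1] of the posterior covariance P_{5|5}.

P_post[0,1] = -0.0211

step 1: x^-=[-2.8209, -1.0449]  P^-=[1.2581 -0.0704; -0.0704 1.2573]  S=[1.5642 -0.1705; -0.1705 1.7780]  K=[0.7976 -0.0409; 0.0735 0.7185]  nu=[-0.1769, 2.7746]  x^+=[-3.0755, 0.9358]  P^+=[0.2489 -0.0126; -0.0126 0.3489]
step 2: x^-=[-3.5422, 1.7327]  P^-=[0.5702 -0.0803; -0.0803 0.5522]  S=[0.8736 -0.1399; -0.1399 1.0667]  K=[0.6401 -0.0501; 0.0245 0.5291]  nu=[2.8256, 1.8076]  x^+=[-1.8240, 2.7583]  P^+=[0.2006 -0.0185; -0.0185 0.2566]
step 3: x^-=[-1.9686, 3.2971]  P^-=[0.5030 -0.0788; -0.0788 0.4543]  S=[0.8062 -0.1360; -0.1360 0.9677]  K=[0.6100 -0.0529; 0.0114 0.4800]  nu=[-0.5663, -0.7636]  x^+=[-2.2736, 2.9241]  P^+=[0.1914 -0.0201; -0.0201 0.2327]
step 4: x^-=[-2.4847, 3.5802]  P^-=[0.4901 -0.0795; -0.0795 0.4292]  S=[0.7932 -0.1366; -0.1366 0.9426]  K=[0.6035 -0.0541; 0.0069 0.4656]  nu=[1.9257, -1.2735]  x^+=[-1.2536, 3.0006]  P^+=[0.1895 -0.0208; -0.0208 0.2257]
step 5: x^-=[-1.2866, 3.4040]  P^-=[0.4873 -0.0802; -0.0802 0.4220]  S=[0.7903 -0.1373; -0.1373 0.9355]  K=[0.6020 -0.0547; 0.0053 0.4613]  nu=[0.7964, -3.6355]  x^+=[-0.6083, 1.7313]  P^+=[0.1890 -0.0211; -0.0211 0.2236]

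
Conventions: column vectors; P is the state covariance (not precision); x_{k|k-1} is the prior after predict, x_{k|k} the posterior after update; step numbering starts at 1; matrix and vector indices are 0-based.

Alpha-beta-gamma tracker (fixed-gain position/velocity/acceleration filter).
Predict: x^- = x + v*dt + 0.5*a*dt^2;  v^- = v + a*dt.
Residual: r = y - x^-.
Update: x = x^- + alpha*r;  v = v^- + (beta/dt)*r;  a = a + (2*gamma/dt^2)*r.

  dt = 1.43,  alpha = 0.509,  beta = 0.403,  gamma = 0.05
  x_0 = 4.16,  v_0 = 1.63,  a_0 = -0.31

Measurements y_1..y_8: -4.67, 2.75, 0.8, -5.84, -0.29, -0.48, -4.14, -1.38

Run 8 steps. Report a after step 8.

a_post = 0.1528

step 1: x_pred=6.1739  r=-10.8439  x^+=0.6544  v^+=-1.8693  a^+=-0.8403
step 2: x_pred=-2.8779  r=5.6279  x^+=-0.0133  v^+=-1.4849  a^+=-0.5651
step 3: x_pred=-2.7145  r=3.5145  x^+=-0.9256  v^+=-1.3025  a^+=-0.3932
step 4: x_pred=-3.1902  r=-2.6498  x^+=-4.5390  v^+=-2.6116  a^+=-0.5228
step 5: x_pred=-8.8080  r=8.5180  x^+=-4.4723  v^+=-0.9586  a^+=-0.1062
step 6: x_pred=-5.9518  r=5.4718  x^+=-3.1666  v^+=0.4315  a^+=0.1613
step 7: x_pred=-2.3846  r=-1.7554  x^+=-3.2781  v^+=0.1675  a^+=0.0755
step 8: x_pred=-2.9613  r=1.5813  x^+=-2.1564  v^+=0.7211  a^+=0.1528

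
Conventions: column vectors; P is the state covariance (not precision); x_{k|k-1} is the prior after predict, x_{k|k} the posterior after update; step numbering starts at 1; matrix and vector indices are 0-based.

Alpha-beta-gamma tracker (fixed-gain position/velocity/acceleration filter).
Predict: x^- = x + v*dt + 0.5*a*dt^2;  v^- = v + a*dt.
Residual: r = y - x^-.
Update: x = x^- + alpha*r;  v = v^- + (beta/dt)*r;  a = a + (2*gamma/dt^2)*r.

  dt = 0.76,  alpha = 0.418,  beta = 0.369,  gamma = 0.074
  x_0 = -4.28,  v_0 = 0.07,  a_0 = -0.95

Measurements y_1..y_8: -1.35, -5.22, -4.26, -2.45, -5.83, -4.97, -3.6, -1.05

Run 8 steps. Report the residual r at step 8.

resid = 3.7678

step 1: x_pred=-4.5012  r=3.1512  x^+=-3.1840  v^+=0.8780  a^+=-0.1426
step 2: x_pred=-2.5579  r=-2.6621  x^+=-3.6707  v^+=-0.5229  a^+=-0.8247
step 3: x_pred=-4.3062  r=0.0462  x^+=-4.2869  v^+=-1.1272  a^+=-0.8128
step 4: x_pred=-5.3783  r=2.9283  x^+=-4.1543  v^+=-0.3232  a^+=-0.0625
step 5: x_pred=-4.4180  r=-1.4120  x^+=-5.0082  v^+=-1.0563  a^+=-0.4243
step 6: x_pred=-5.9335  r=0.9635  x^+=-5.5308  v^+=-0.9109  a^+=-0.1774
step 7: x_pred=-6.2743  r=2.6743  x^+=-5.1565  v^+=0.2527  a^+=0.5078
step 8: x_pred=-4.8178  r=3.7678  x^+=-3.2428  v^+=2.4680  a^+=1.4732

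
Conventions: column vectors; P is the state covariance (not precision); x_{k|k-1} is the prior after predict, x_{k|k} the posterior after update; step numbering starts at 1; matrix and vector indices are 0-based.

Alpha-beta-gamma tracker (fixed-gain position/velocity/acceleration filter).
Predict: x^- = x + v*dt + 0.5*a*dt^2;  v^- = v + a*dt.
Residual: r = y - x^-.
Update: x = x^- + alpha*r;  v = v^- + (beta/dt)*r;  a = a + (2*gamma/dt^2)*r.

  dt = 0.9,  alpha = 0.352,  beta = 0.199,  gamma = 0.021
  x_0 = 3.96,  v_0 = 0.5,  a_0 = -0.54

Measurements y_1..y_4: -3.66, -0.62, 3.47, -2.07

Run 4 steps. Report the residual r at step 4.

step 1: x_pred=4.1913  r=-7.8513  x^+=1.4276  v^+=-1.7220  a^+=-0.9471
step 2: x_pred=-0.5057  r=-0.1143  x^+=-0.5460  v^+=-2.5997  a^+=-0.9530
step 3: x_pred=-3.2716  r=6.7416  x^+=-0.8986  v^+=-1.9667  a^+=-0.6035
step 4: x_pred=-2.9131  r=0.8431  x^+=-2.6163  v^+=-2.3234  a^+=-0.5597

resid = 0.8431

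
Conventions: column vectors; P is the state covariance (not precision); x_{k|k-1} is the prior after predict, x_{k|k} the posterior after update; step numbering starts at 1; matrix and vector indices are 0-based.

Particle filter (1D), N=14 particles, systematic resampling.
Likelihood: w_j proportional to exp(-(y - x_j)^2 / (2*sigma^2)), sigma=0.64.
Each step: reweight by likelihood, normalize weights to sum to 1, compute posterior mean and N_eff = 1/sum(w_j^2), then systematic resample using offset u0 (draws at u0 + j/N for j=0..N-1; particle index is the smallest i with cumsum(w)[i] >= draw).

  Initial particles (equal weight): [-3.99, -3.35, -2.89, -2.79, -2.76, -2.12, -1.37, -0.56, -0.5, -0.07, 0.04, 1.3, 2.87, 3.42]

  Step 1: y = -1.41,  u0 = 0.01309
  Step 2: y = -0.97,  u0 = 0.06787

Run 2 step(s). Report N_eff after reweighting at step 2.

N_eff = 10.6814

step 1: w=[0.0001, 0.0036, 0.0247, 0.0351, 0.0387, 0.1937, 0.3577, 0.1484, 0.1304, 0.0400, 0.0275, 0.0000, 0.0000, 0.0000]  mean=-1.3393  Neff=4.7577  idx=[2, 4, 5, 5, 6, 6, 6, 6, 6, 7, 7, 7, 8, 9]
step 2: w=[0.0014, 0.0025, 0.0245, 0.0245, 0.1013, 0.1013, 0.1013, 0.1013, 0.1013, 0.1003, 0.1003, 0.1003, 0.0940, 0.0458]  mean=-1.0272  Neff=10.6814  idx=[4, 4, 5, 6, 6, 7, 8, 9, 9, 10, 11, 11, 12, 13]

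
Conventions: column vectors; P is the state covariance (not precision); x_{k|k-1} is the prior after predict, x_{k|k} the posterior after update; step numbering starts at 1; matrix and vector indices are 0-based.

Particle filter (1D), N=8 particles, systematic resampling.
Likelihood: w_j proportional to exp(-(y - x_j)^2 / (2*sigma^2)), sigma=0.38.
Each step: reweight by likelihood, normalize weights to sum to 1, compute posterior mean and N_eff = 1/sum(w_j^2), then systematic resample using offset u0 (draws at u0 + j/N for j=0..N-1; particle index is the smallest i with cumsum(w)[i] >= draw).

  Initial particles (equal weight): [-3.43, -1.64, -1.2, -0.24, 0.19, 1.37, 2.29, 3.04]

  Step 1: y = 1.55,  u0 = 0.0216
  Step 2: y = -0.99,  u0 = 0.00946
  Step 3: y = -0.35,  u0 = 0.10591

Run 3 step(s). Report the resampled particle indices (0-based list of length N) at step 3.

step 1: w=[0.0000, 0.0000, 0.0000, 0.0000, 0.0016, 0.8544, 0.1435, 0.0004]  mean=1.5009  Neff=1.3321  idx=[5, 5, 5, 5, 5, 5, 5, 6]
step 2: w=[0.1429, 0.1429, 0.1429, 0.1429, 0.1429, 0.1429, 0.1429, 0.0000]  mean=1.3700  Neff=7.0000  idx=[0, 0, 1, 2, 3, 4, 5, 6]
step 3: w=[0.1250, 0.1250, 0.1250, 0.1250, 0.1250, 0.1250, 0.1250, 0.1250]  mean=1.3700  Neff=8.0000  idx=[0, 1, 2, 3, 4, 5, 6, 7]

resampled_idx = [0, 1, 2, 3, 4, 5, 6, 7]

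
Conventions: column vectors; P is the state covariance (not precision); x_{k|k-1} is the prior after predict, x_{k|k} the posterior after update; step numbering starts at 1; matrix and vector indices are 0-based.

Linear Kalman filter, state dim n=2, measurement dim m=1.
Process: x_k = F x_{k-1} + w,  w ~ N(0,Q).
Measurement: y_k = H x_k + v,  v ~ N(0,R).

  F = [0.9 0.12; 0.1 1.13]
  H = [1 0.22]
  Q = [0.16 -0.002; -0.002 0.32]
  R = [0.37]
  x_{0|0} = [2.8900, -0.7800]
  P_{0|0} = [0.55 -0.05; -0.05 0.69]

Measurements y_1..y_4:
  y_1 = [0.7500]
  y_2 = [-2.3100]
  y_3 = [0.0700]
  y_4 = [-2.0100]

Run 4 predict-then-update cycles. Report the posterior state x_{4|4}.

x_post = [-0.7196, -3.5606]

step 1: x^-=[2.5074, -0.5924]  P^-=[0.6046 0.0896; 0.0896 1.1953]  S=[1.0719]  K=[0.5825; 0.3289]  nu=[-1.6271]  x^+=[1.5597, -1.1276]  P^+=[0.2410 -0.1157; -0.1157 1.0793]
step 2: x^-=[1.2684, -1.1182]  P^-=[0.3457 0.0469; 0.0469 1.6744]  S=[0.8174]  K=[0.4356; 0.5081]  nu=[-3.3324]  x^+=[-0.1831, -2.8113]  P^+=[0.1906 -0.1340; -0.1340 1.4634]
step 3: x^-=[-0.5022, -3.1951]  P^-=[0.3066 0.0757; 0.0757 2.1602]  S=[0.8144]  K=[0.3969; 0.6765]  nu=[1.2751]  x^+=[0.0039, -2.3324]  P^+=[0.1783 -0.1429; -0.1429 1.7875]
step 4: x^-=[-0.2764, -2.6352]  P^-=[0.2993 0.1094; 0.1094 2.5719]  S=[0.8419]  K=[0.3841; 0.8020]  nu=[-1.1538]  x^+=[-0.7196, -3.5606]  P^+=[0.1751 -0.1500; -0.1500 2.0304]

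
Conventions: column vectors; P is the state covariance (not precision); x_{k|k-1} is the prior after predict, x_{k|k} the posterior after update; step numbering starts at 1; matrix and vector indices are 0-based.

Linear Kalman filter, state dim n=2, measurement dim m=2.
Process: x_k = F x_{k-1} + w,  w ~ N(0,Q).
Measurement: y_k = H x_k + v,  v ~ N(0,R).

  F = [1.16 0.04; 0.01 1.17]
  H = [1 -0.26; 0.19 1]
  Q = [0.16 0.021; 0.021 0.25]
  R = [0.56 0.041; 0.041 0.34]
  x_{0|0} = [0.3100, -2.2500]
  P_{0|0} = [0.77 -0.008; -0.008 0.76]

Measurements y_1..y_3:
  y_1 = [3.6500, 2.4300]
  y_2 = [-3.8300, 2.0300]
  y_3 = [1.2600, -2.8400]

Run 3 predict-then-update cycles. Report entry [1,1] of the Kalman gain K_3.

K[1,1] = 0.6009

step 1: x^-=[0.2696, -2.6294]  P^-=[1.1966 0.0546; 0.0546 1.2903]  S=[1.8154 -0.0152; -0.0152 1.6942]  K=[0.6527 0.1723; -0.1483 0.7664]  nu=[2.6968, 5.0082]  x^+=[2.8928, 0.8088]  P^+=[0.3762 0.0139; 0.0139 0.2519]
step 2: x^-=[3.3880, 0.9752]  P^-=[0.6679 0.0560; 0.0560 0.5951]  S=[1.2390 0.0664; 0.0664 0.9805]  K=[0.5192 0.1514; -0.1132 0.6255]  nu=[-6.9644, 0.4111]  x^+=[-0.1658, 2.0208]  P^+=[0.3010 0.0156; 0.0156 0.2051]
step 3: x^-=[-0.1115, 2.3627]  P^-=[0.5668 0.0552; 0.0552 0.5311]  S=[1.1340 0.0631; 0.0631 0.9125]  K=[0.4791 0.1454; -0.1065 0.6009]  nu=[1.9858, -5.1815]  x^+=[0.0865, -0.9622]  P^+=[0.2785 0.0162; 0.0162 0.1969]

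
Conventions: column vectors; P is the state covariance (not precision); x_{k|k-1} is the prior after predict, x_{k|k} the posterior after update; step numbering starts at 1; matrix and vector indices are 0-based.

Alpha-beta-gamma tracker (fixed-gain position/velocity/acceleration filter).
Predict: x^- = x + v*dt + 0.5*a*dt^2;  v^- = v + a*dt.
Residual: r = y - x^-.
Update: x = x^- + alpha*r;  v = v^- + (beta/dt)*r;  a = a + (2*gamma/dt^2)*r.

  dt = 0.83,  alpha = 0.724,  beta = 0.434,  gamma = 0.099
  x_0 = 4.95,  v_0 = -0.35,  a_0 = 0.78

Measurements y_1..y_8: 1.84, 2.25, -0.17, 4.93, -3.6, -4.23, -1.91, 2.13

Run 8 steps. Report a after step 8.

a_post = 2.1407

step 1: x_pred=4.9282  r=-3.0882  x^+=2.6923  v^+=-1.3174  a^+=-0.1076
step 2: x_pred=1.5619  r=0.6881  x^+=2.0601  v^+=-1.0468  a^+=0.0902
step 3: x_pred=1.2223  r=-1.3923  x^+=0.2143  v^+=-1.7000  a^+=-0.3100
step 4: x_pred=-1.3035  r=6.2335  x^+=3.2096  v^+=1.3022  a^+=1.4816
step 5: x_pred=4.8007  r=-8.4007  x^+=-1.2814  v^+=-1.8607  a^+=-0.9329
step 6: x_pred=-3.1471  r=-1.0829  x^+=-3.9311  v^+=-3.2012  a^+=-1.2441
step 7: x_pred=-7.0167  r=5.1067  x^+=-3.3194  v^+=-1.5636  a^+=0.2236
step 8: x_pred=-4.5402  r=6.6702  x^+=0.2890  v^+=2.1098  a^+=2.1407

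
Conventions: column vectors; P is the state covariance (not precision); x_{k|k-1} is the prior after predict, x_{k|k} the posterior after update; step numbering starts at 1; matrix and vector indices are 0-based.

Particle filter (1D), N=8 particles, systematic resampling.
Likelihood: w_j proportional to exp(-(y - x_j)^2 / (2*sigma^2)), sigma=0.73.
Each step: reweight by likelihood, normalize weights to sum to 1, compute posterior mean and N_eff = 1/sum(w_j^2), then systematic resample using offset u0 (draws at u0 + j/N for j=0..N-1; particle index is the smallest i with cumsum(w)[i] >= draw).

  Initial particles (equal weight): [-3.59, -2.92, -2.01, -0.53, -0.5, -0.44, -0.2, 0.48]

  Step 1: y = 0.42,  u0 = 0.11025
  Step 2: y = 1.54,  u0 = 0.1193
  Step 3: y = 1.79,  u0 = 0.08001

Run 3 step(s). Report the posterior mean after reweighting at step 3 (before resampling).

post_mean = 0.4684

step 1: w=[0.0000, 0.0000, 0.0013, 0.1393, 0.1468, 0.1623, 0.2265, 0.3238]  mean=-0.1111  Neff=4.4754  idx=[3, 4, 5, 6, 6, 7, 7, 7]
step 2: w=[0.0146, 0.0164, 0.0206, 0.0476, 0.0476, 0.2843, 0.2843, 0.2843]  mean=0.3653  Neff=4.0323  idx=[4, 5, 5, 6, 6, 7, 7, 7]
step 3: w=[0.0171, 0.1404, 0.1404, 0.1404, 0.1404, 0.1404, 0.1404, 0.1404]  mean=0.4684  Neff=7.2304  idx=[1, 2, 3, 4, 5, 5, 6, 7]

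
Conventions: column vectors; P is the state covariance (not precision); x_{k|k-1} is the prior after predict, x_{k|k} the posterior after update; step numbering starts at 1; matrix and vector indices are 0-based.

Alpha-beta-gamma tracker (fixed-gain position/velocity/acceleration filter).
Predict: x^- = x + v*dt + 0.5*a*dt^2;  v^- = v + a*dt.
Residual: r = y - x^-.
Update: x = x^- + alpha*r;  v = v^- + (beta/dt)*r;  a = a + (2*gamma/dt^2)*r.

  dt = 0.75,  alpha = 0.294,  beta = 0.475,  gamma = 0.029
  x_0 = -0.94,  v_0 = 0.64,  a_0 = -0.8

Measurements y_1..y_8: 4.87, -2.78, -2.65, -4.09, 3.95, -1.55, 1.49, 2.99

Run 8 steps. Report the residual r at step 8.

step 1: x_pred=-0.6850  r=5.5550  x^+=0.9482  v^+=3.5582  a^+=-0.2272
step 2: x_pred=3.5529  r=-6.3329  x^+=1.6910  v^+=-0.6231  a^+=-0.8802
step 3: x_pred=0.9762  r=-3.6262  x^+=-0.0899  v^+=-3.5798  a^+=-1.2541
step 4: x_pred=-3.1275  r=-0.9625  x^+=-3.4105  v^+=-5.1300  a^+=-1.3534
step 5: x_pred=-7.6386  r=11.5886  x^+=-4.2315  v^+=1.1945  a^+=-0.1584
step 6: x_pred=-3.3803  r=1.8303  x^+=-2.8422  v^+=2.2348  a^+=0.0303
step 7: x_pred=-1.1575  r=2.6475  x^+=-0.3792  v^+=3.9343  a^+=0.3033
step 8: x_pred=2.6568  r=0.3332  x^+=2.7548  v^+=4.3727  a^+=0.3376

resid = 0.3332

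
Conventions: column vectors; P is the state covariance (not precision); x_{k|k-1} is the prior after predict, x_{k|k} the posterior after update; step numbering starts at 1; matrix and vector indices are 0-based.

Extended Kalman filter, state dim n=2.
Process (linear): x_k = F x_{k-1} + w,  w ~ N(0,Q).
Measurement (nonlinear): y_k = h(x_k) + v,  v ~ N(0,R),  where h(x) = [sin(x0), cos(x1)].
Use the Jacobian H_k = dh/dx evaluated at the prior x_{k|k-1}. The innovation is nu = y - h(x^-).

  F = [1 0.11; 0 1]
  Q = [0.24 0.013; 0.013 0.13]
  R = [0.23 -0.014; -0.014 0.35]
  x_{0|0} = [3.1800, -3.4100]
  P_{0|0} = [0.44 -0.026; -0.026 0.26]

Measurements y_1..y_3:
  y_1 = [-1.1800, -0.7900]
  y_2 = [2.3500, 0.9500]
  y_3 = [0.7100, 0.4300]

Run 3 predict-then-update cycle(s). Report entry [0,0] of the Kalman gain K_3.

step 1: x^-=[2.8049, -3.4100]  P^-=[0.6774 0.0156; 0.0156 0.3900]  H_jac=[-0.9439 0.0000; 0.0000 -0.2652]  S=[0.8335 -0.0101; -0.0101 0.3774]  K=[-0.7675 -0.0315; -0.0210 -0.2746]  nu=[-1.5104, 0.1742]  x^+=[3.9586, -3.4261]  P^+=[0.1866 0.0010; 0.0010 0.3613]
step 2: x^-=[3.5818, -3.4261]  P^-=[0.4312 0.0538; 0.0538 0.4913]  H_jac=[-0.9047 0.0000; 0.0000 -0.2807]  S=[0.5829 -0.0003; -0.0003 0.3887]  K=[-0.6692 -0.0394; -0.0837 -0.3549]  nu=[2.7761, 1.9098]  x^+=[1.6486, -4.3362]  P^+=[0.1695 0.0158; 0.0158 0.4383]
step 3: x^-=[1.1717, -4.3362]  P^-=[0.4183 0.0770; 0.0770 0.5683]  H_jac=[0.3886 0.0000; 0.0000 -0.9301]  S=[0.2932 -0.0418; -0.0418 0.8416]  K=[0.5462 -0.0579; 0.0125 -0.6274]  nu=[-0.2114, 0.7974]  x^+=[1.0100, -4.8391]  P^+=[0.3254 0.0300; 0.0300 0.2363]

K[0,0] = 0.5462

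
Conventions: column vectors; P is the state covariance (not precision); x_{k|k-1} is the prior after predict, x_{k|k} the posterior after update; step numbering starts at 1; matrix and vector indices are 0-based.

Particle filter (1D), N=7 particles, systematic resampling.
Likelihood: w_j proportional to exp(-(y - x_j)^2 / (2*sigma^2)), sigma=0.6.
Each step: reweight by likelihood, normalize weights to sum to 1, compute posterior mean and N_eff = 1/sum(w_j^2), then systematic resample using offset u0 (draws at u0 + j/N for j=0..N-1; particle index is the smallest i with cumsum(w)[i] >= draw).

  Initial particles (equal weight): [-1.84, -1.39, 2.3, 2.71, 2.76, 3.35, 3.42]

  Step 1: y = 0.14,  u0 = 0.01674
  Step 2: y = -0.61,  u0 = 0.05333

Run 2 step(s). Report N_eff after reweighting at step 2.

N_eff = 6.4952

step 1: w=[0.0965, 0.8653, 0.0343, 0.0023, 0.0016, 0.0000, 0.0000]  mean=-1.2906  Neff=1.3171  idx=[0, 1, 1, 1, 1, 1, 1]
step 2: w=[0.0453, 0.1591, 0.1591, 0.1591, 0.1591, 0.1591, 0.1591]  mean=-1.4104  Neff=6.4952  idx=[1, 1, 2, 3, 4, 5, 6]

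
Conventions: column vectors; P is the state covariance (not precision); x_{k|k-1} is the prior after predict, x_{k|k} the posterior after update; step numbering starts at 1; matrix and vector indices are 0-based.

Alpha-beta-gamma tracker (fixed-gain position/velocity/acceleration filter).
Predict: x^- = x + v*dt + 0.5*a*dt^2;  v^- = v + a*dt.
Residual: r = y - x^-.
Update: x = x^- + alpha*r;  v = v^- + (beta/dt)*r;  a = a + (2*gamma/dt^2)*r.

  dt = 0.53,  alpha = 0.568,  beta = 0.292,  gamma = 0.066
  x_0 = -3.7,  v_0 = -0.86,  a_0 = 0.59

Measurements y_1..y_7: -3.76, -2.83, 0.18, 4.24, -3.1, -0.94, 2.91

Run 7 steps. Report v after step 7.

step 1: x_pred=-4.0729  r=0.3129  x^+=-3.8952  v^+=-0.3749  a^+=0.7371
step 2: x_pred=-3.9904  r=1.1604  x^+=-3.3313  v^+=0.6550  a^+=1.2823
step 3: x_pred=-2.8040  r=2.9840  x^+=-1.1091  v^+=2.9787  a^+=2.6846
step 4: x_pred=0.8467  r=3.3933  x^+=2.7741  v^+=6.2710  a^+=4.2792
step 5: x_pred=6.6987  r=-9.7987  x^+=1.1331  v^+=3.1404  a^+=-0.3255
step 6: x_pred=2.7518  r=-3.6918  x^+=0.6549  v^+=0.9340  a^+=-2.0603
step 7: x_pred=0.8605  r=2.0495  x^+=2.0246  v^+=0.9712  a^+=-1.0972

v_post = 0.9712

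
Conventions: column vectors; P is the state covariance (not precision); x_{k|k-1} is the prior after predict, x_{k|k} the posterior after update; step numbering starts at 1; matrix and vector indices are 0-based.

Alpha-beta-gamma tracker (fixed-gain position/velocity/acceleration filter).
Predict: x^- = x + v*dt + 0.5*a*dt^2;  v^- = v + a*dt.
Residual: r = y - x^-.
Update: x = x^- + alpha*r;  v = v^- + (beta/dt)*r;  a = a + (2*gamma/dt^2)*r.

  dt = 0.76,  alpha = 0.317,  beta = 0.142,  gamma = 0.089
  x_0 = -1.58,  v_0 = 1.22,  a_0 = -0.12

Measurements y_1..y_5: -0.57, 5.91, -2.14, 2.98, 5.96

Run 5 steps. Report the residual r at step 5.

step 1: x_pred=-0.6875  r=0.1175  x^+=-0.6502  v^+=1.1507  a^+=-0.0838
step 2: x_pred=0.2001  r=5.7099  x^+=2.0102  v^+=2.1539  a^+=1.6758
step 3: x_pred=4.1311  r=-6.2711  x^+=2.1432  v^+=2.2558  a^+=-0.2568
step 4: x_pred=3.7834  r=-0.8034  x^+=3.5287  v^+=1.9106  a^+=-0.5044
step 5: x_pred=4.8351  r=1.1249  x^+=5.1917  v^+=1.7374  a^+=-0.1577

resid = 1.1249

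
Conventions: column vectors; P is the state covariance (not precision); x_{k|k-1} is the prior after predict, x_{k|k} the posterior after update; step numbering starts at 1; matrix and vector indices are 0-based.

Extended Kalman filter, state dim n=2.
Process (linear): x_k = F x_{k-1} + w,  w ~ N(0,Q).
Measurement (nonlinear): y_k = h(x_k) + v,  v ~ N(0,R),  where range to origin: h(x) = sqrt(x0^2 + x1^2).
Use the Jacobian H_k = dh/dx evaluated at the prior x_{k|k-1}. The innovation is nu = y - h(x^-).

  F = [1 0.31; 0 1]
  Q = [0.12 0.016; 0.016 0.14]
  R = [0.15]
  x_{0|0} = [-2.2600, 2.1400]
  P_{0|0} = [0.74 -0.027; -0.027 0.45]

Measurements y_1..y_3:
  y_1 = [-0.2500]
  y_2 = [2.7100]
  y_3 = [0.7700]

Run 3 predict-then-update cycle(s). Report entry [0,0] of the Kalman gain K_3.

K[0,0] = 0.6583

step 1: x^-=[-1.5966, 2.1400]  P^-=[0.8865 0.1285; 0.1285 0.5900]  H_jac=[-0.5980 0.8015]  S=[0.7228]  K=[-0.5909; 0.5479]  nu=[-2.9200]  x^+=[0.1288, 0.5402]  P^+=[0.6341 0.3625; 0.3625 0.3730]
step 2: x^-=[0.2962, 0.5402]  P^-=[1.0147 0.4942; 0.4942 0.5130]  H_jac=[0.4808 0.8768]  S=[1.1957]  K=[0.7704; 0.5749]  nu=[2.0940]  x^+=[1.9095, 1.7440]  P^+=[0.3050 -0.0355; -0.0355 0.1178]
step 3: x^-=[2.4501, 1.7440]  P^-=[0.4143 0.0171; 0.0171 0.2578]  H_jac=[0.8147 0.5799]  S=[0.5278]  K=[0.6583; 0.3096]  nu=[-2.2374]  x^+=[0.9773, 1.0514]  P^+=[0.1856 -0.0905; -0.0905 0.2072]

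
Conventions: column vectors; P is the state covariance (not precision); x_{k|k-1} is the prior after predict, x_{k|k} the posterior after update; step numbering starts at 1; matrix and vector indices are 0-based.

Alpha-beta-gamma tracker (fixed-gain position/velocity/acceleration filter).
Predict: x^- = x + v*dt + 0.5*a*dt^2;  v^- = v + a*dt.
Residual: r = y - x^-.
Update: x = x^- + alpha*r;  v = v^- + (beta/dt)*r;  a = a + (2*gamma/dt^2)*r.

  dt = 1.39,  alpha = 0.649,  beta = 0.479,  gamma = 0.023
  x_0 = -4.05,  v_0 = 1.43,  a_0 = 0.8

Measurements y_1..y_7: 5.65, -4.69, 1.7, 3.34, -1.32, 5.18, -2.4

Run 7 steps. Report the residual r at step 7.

resid = -8.8137

step 1: x_pred=-1.2895  r=6.9395  x^+=3.2142  v^+=4.9334  a^+=0.9652
step 2: x_pred=11.0041  r=-15.6941  x^+=0.8186  v^+=0.8668  a^+=0.5916
step 3: x_pred=2.5949  r=-0.8949  x^+=2.0141  v^+=1.3807  a^+=0.5703
step 4: x_pred=4.4841  r=-1.1441  x^+=3.7416  v^+=1.7790  a^+=0.5430
step 5: x_pred=6.7391  r=-8.0591  x^+=1.5087  v^+=-0.2433  a^+=0.3511
step 6: x_pred=1.5097  r=3.6703  x^+=3.8917  v^+=1.5096  a^+=0.4385
step 7: x_pred=6.4137  r=-8.8137  x^+=0.6936  v^+=-0.9181  a^+=0.2287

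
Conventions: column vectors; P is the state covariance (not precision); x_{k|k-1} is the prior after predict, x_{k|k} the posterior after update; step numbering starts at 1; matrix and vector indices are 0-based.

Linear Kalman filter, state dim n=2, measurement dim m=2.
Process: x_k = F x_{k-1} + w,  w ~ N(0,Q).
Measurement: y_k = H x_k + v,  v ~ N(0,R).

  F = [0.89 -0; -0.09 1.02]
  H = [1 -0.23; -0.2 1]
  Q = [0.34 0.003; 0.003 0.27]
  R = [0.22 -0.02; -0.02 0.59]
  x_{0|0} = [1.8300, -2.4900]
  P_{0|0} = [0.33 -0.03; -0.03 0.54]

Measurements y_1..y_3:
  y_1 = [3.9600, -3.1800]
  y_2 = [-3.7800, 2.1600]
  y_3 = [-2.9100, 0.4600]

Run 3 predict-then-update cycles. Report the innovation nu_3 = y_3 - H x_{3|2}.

step 1: x^-=[1.6287, -2.7045]  P^-=[0.6014 -0.0507; -0.0507 0.8400]  S=[0.8891 -0.3865; -0.3865 1.4743]  K=[0.7213 0.0731; -0.0267 0.5696]  nu=[1.7093, -0.1498]  x^+=[2.8506, -2.8354]  P^+=[0.1717 0.0631; 0.0631 0.3492]
step 2: x^-=[2.5370, -3.1487]  P^-=[0.4760 0.0465; 0.0465 0.6232]  S=[0.7076 -0.2099; -0.2099 1.2136]  K=[0.6806 0.0776; 0.0139 0.5082]  nu=[-7.0412, 5.8161]  x^+=[-1.8042, -0.2908]  P^+=[0.1631 0.0648; 0.0648 0.3125]
step 3: x^-=[-1.6057, -0.1342]  P^-=[0.4692 0.0487; 0.0487 0.5846]  S=[0.6977 -0.1973; -0.1973 1.1739]  K=[0.6778 0.0755; 0.0164 0.4925]  nu=[-1.3351, 0.2730]  x^+=[-2.4900, -0.0216]  P^+=[0.1622 0.0634; 0.0634 0.3029]

innov = [-1.3351, 0.2730]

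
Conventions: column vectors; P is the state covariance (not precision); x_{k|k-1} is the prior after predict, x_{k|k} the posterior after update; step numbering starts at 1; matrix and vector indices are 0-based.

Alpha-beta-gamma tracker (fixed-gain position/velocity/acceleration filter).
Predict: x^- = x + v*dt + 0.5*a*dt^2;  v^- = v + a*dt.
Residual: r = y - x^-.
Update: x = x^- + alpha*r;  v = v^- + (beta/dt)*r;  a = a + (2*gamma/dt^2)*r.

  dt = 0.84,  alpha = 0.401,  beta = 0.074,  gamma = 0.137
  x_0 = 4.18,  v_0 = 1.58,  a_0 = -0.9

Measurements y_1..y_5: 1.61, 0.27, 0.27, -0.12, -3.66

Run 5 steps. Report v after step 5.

v_post = -7.3293

step 1: x_pred=5.1897  r=-3.5797  x^+=3.7542  v^+=0.5086  a^+=-2.2901
step 2: x_pred=3.3736  r=-3.1036  x^+=2.1290  v^+=-1.6884  a^+=-3.4952
step 3: x_pred=-0.5224  r=0.7924  x^+=-0.2046  v^+=-4.5546  a^+=-3.1876
step 4: x_pred=-5.1551  r=5.0351  x^+=-3.1360  v^+=-6.7886  a^+=-1.2323
step 5: x_pred=-9.2732  r=5.6132  x^+=-7.0223  v^+=-7.3293  a^+=0.9474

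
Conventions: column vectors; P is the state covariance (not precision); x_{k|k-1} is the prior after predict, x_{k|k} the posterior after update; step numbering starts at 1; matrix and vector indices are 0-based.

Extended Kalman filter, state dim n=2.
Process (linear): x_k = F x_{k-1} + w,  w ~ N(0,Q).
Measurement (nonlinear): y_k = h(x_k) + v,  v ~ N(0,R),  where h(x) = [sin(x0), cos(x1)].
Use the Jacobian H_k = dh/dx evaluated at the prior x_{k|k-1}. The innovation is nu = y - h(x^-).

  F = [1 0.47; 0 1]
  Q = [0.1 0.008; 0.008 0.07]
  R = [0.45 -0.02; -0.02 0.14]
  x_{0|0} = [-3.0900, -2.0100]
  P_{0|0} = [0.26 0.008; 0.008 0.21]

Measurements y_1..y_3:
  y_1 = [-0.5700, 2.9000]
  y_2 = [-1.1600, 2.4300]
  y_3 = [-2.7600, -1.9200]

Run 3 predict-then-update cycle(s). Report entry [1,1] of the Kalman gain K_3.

step 1: x^-=[-4.0347, -2.0100]  P^-=[0.4139 0.1147; 0.1147 0.2800]  H_jac=[-0.6270 0.0000; 0.0000 0.9051]  S=[0.6127 -0.0851; -0.0851 0.3694]  K=[-0.3972 0.1895; -0.0228 0.6808]  nu=[-1.3490, 3.3252]  x^+=[-2.8685, 0.2847]  P^+=[0.2911 0.0381; 0.0381 0.1058]
step 2: x^-=[-2.7347, 0.2847]  P^-=[0.4503 0.0958; 0.0958 0.1758]  H_jac=[-0.9184 0.0000; 0.0000 -0.2809]  S=[0.8298 0.0047; 0.0047 0.1539]  K=[-0.4975 -0.1597; -0.1043 -0.3178]  nu=[-0.7643, 1.4703]  x^+=[-2.5893, -0.1028]  P^+=[0.2403 0.0442; 0.0442 0.1509]
step 3: x^-=[-2.6376, -0.1028]  P^-=[0.4151 0.1231; 0.1231 0.2209]  H_jac=[-0.8757 0.0000; 0.0000 0.1026]  S=[0.7683 -0.0311; -0.0311 0.1423]  K=[-0.4737 -0.0146; -0.1351 0.1298]  nu=[-2.2771, -2.9147]  x^+=[-1.5162, -0.1736]  P^+=[0.2431 0.0724; 0.0724 0.2034]

K[1,1] = 0.1298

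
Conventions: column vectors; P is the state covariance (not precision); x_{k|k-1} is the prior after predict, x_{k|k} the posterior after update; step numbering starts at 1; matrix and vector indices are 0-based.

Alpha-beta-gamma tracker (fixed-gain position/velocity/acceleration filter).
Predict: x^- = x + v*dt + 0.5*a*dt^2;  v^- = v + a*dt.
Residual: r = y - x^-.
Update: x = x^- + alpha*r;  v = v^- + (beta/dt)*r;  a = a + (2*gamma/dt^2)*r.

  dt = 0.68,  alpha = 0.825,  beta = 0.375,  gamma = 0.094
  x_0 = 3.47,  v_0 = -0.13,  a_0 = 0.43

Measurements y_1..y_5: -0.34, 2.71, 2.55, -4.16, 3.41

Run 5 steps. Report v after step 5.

v_post = 0.5002

step 1: x_pred=3.4810  r=-3.8210  x^+=0.3287  v^+=-1.9448  a^+=-1.1235
step 2: x_pred=-1.2535  r=3.9635  x^+=2.0164  v^+=-0.5230  a^+=0.4879
step 3: x_pred=1.7736  r=0.7764  x^+=2.4141  v^+=0.2370  a^+=0.8036
step 4: x_pred=2.7611  r=-6.9211  x^+=-2.9488  v^+=-3.0333  a^+=-2.0103
step 5: x_pred=-5.4762  r=8.8862  x^+=1.8549  v^+=0.5002  a^+=1.6026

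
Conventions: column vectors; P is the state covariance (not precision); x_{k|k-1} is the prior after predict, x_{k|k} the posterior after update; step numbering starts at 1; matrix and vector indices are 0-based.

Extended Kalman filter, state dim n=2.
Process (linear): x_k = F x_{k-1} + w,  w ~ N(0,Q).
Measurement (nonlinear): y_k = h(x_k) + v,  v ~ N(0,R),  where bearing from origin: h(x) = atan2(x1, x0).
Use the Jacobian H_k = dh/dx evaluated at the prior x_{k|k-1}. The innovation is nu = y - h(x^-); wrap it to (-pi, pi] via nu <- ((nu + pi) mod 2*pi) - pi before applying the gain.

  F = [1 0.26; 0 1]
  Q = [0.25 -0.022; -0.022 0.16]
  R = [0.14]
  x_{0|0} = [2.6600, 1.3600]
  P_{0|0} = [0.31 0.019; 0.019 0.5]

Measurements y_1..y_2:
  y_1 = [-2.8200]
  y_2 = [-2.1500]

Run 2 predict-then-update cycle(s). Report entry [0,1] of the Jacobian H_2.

H_jac[0,1] = 0.1232

step 1: x^-=[3.0136, 1.3600]  P^-=[0.6037 0.1270; 0.1270 0.6600]  H_jac=[-0.1244 0.2757]  S=[0.1908]  K=[-0.2101; 0.8708]  nu=[3.0393]  x^+=[2.3749, 4.0067]  P^+=[0.5953 0.1619; 0.1619 0.5153]
step 2: x^-=[3.4167, 4.0067]  P^-=[0.9643 0.2739; 0.2739 0.6753]  H_jac=[-0.1445 0.1232]  S=[0.1606]  K=[-0.6573; 0.2716]  nu=[-3.0147]  x^+=[5.3984, 3.1878]  P^+=[0.8949 0.3026; 0.3026 0.6635]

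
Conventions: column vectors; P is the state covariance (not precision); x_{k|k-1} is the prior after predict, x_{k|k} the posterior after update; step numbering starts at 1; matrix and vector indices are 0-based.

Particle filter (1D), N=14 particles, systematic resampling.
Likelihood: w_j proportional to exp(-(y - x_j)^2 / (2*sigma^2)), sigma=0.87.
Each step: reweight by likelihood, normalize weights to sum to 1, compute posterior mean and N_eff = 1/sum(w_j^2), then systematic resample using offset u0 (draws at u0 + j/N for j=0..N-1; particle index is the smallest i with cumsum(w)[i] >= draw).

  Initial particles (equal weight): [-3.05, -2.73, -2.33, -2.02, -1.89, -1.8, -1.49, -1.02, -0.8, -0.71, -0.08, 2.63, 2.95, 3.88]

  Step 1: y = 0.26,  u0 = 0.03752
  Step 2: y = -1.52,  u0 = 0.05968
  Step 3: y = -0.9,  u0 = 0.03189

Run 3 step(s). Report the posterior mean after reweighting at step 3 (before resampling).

step 1: w=[0.0003, 0.0010, 0.0046, 0.0124, 0.0182, 0.0233, 0.0509, 0.1304, 0.1832, 0.2067, 0.3565, 0.0094, 0.0032, 0.0001]  mean=-0.6117  Neff=4.4635  idx=[5, 6, 7, 8, 8, 8, 9, 9, 9, 10, 10, 10, 10, 10]
step 2: w=[0.1166, 0.1227, 0.1041, 0.0872, 0.0872, 0.0872, 0.0796, 0.0796, 0.0796, 0.0312, 0.0312, 0.0312, 0.0312, 0.0312]  mean=-0.8903  Neff=11.6002  idx=[0, 1, 1, 2, 3, 3, 4, 5, 6, 7, 8, 9, 11, 13]
step 3: w=[0.0488, 0.0663, 0.0663, 0.0826, 0.0828, 0.0828, 0.0828, 0.0828, 0.0814, 0.0814, 0.0814, 0.0535, 0.0535, 0.0535]  mean=-0.8209  Neff=13.5311  idx=[0, 1, 2, 3, 4, 5, 6, 7, 8, 8, 9, 10, 11, 13]

post_mean = -0.8209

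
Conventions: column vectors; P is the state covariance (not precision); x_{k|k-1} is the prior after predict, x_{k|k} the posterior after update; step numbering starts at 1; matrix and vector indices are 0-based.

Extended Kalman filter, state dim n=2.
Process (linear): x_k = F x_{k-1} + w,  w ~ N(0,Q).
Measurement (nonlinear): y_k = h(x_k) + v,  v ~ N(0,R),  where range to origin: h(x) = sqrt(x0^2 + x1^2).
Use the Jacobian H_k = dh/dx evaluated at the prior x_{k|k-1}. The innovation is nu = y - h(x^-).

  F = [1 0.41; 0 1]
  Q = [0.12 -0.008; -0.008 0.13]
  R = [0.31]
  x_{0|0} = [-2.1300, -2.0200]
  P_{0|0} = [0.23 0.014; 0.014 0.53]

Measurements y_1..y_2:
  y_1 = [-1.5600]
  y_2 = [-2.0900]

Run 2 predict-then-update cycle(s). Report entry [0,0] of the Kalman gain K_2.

step 1: x^-=[-2.9582, -2.0200]  P^-=[0.4506 0.2233; 0.2233 0.6600]  H_jac=[-0.8258 -0.5639]  S=[1.0352]  K=[-0.4811; -0.5377]  nu=[-5.1421]  x^+=[-0.4843, 0.7449]  P^+=[0.2110 -0.0445; -0.0445 0.3607]
step 2: x^-=[-0.1789, 0.7449]  P^-=[0.3551 0.0954; 0.0954 0.4907]  H_jac=[-0.2336 0.9723]  S=[0.7500]  K=[0.0131; 0.6065]  nu=[-2.8560]  x^+=[-0.2164, -0.9873]  P^+=[0.3550 0.0895; 0.0895 0.2148]

K[0,0] = 0.0131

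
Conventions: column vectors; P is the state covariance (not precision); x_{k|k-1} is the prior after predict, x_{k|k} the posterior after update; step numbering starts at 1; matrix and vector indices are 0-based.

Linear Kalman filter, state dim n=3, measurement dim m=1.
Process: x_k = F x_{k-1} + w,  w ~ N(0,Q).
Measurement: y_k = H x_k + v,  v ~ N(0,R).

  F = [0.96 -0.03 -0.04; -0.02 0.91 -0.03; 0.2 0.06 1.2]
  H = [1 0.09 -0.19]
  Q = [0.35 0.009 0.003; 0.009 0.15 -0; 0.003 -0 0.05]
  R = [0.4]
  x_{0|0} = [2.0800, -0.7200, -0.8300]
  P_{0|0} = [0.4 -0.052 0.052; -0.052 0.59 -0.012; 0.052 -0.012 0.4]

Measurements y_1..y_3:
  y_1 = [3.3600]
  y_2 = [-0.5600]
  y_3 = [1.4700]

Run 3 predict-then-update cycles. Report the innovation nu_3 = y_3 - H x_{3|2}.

innov = [0.6984]

step 1: x^-=[2.0516, -0.6719, -0.6232]  P^-=[0.7188 -0.0608 0.1168; -0.0608 0.6417 -0.0078; 0.1168 -0.0078 0.6661]  S=[1.0930]  K=[0.6323; -0.0014; -0.0096]  nu=[1.2505]  x^+=[2.8423, -0.6737, -0.6352]  P^+=[0.2818 -0.0598 0.1234; -0.0598 0.6417 -0.0078; 0.1234 -0.0078 0.6660]
step 2: x^-=[2.7742, -0.6508, -0.2342]  P^-=[0.6053 -0.0686 0.1624; -0.0686 0.6849 -0.0131; 0.1624 -0.0131 1.0793]  S=[0.9762]  K=[0.5821; -0.0046; -0.0449]  nu=[-3.3201]  x^+=[0.8415, -0.6357, -0.0850]  P^+=[0.2745 -0.0660 0.1879; -0.0660 0.6848 -0.0133; 0.1879 -0.0133 1.0773]
step 3: x^-=[0.8303, -0.5927, 0.0282]  P^-=[0.5946 -0.0762 0.2148; -0.0762 0.7216 -0.0346; 0.2148 -0.0346 1.7015]  S=[0.9677]  K=[0.5652; -0.0048; -0.1153]  nu=[0.6984]  x^+=[1.2251, -0.5961, -0.0523]  P^+=[0.2855 -0.0735 0.2779; -0.0735 0.7215 -0.0351; 0.2779 -0.0351 1.6886]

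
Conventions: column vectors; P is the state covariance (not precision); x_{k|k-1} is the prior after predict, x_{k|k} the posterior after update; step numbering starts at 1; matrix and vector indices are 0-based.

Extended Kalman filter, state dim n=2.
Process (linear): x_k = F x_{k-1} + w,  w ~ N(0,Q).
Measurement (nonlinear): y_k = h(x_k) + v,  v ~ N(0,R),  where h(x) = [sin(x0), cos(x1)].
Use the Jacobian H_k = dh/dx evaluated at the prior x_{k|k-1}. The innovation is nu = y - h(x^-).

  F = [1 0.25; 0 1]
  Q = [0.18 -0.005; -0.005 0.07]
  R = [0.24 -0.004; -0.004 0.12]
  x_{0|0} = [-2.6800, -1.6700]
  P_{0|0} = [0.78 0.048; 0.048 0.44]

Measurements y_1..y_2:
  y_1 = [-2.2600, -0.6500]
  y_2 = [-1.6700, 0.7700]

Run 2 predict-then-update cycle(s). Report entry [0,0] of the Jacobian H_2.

step 1: x^-=[-3.0975, -1.6700]  P^-=[1.0115 0.1530; 0.1530 0.5100]  H_jac=[-0.9990 0.0000; 0.0000 0.9951]  S=[1.2495 -0.1561; -0.1561 0.6250]  K=[-0.8033 0.0430; -0.0216 0.8066]  nu=[-2.2159, -0.5510]  x^+=[-1.3410, -2.0666]  P^+=[0.1932 0.0084; 0.0084 0.0974]
step 2: x^-=[-1.8577, -2.0666]  P^-=[0.3835 0.0277; 0.0277 0.1674]  H_jac=[-0.2830 0.0000; 0.0000 0.8796]  S=[0.2707 -0.0109; -0.0109 0.2495]  K=[-0.3976 0.0805; -0.0052 0.5898]  nu=[-0.7109, 1.2458]  x^+=[-1.4748, -1.3281]  P^+=[0.3384 0.0128; 0.0128 0.0805]

H_jac[0,0] = -0.2830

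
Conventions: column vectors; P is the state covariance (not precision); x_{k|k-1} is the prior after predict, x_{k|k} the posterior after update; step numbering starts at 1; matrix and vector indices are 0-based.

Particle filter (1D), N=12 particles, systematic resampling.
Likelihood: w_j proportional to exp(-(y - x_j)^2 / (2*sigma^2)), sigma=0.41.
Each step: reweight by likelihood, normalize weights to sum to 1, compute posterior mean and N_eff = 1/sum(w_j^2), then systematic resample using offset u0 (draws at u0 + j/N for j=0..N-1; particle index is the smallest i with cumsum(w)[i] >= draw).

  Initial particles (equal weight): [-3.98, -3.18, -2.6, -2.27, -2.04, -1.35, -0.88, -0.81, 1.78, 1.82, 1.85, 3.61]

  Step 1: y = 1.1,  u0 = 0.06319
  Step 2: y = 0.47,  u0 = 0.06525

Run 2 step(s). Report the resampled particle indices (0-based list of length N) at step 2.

resampled_idx = [0, 1, 2, 2, 3, 4, 5, 6, 7, 9, 10, 11]

step 1: w=[0.0000, 0.0000, 0.0000, 0.0000, 0.0000, 0.0000, 0.0000, 0.0000, 0.3862, 0.3270, 0.2868, 0.0000]  mean=1.8130  Neff=2.9559  idx=[8, 8, 8, 8, 9, 9, 9, 9, 10, 10, 10, 10]
step 2: w=[0.1087, 0.1087, 0.1087, 0.1087, 0.0792, 0.0792, 0.0792, 0.0792, 0.0621, 0.0621, 0.0621, 0.0621]  mean=1.8101  Neff=11.3920  idx=[0, 1, 2, 2, 3, 4, 5, 6, 7, 9, 10, 11]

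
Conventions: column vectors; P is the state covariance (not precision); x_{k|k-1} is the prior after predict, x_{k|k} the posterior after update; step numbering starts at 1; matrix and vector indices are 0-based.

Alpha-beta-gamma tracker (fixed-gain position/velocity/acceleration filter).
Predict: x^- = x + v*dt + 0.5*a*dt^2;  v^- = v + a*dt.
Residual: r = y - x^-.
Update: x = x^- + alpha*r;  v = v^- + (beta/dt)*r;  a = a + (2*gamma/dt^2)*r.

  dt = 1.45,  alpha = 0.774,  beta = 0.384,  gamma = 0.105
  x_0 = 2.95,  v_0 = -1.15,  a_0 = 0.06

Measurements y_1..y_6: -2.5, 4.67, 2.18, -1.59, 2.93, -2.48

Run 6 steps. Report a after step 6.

a_post = -0.3048

step 1: x_pred=1.3456  r=-3.8456  x^+=-1.6309  v^+=-2.0814  a^+=-0.3241
step 2: x_pred=-4.9897  r=9.6597  x^+=2.4869  v^+=0.0068  a^+=0.6407
step 3: x_pred=3.1703  r=-0.9903  x^+=2.4038  v^+=0.6736  a^+=0.5418
step 4: x_pred=3.9500  r=-5.5400  x^+=-0.3379  v^+=-0.0080  a^+=-0.0115
step 5: x_pred=-0.3617  r=3.2917  x^+=2.1861  v^+=0.8470  a^+=0.3172
step 6: x_pred=3.7477  r=-6.2277  x^+=-1.0725  v^+=-0.3423  a^+=-0.3048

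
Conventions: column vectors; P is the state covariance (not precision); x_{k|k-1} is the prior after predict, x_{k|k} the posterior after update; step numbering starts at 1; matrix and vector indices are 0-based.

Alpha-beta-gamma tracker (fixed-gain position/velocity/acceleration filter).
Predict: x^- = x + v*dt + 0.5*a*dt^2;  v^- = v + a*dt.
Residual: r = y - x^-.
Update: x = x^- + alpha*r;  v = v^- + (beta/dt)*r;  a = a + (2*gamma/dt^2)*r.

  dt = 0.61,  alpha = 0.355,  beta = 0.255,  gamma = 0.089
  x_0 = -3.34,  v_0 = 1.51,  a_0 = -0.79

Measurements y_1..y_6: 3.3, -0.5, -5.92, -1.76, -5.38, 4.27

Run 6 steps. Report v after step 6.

step 1: x_pred=-2.5659  r=5.8659  x^+=-0.4835  v^+=3.4802  a^+=2.0160
step 2: x_pred=2.0145  r=-2.5145  x^+=1.1219  v^+=3.6589  a^+=0.8132
step 3: x_pred=3.5051  r=-9.4251  x^+=0.1592  v^+=0.2149  a^+=-3.6955
step 4: x_pred=-0.3973  r=-1.3627  x^+=-0.8810  v^+=-2.6090  a^+=-4.3473
step 5: x_pred=-3.2814  r=-2.0986  x^+=-4.0264  v^+=-6.1382  a^+=-5.3513
step 6: x_pred=-8.7663  r=13.0363  x^+=-4.1384  v^+=-3.9529  a^+=0.8848

v_post = -3.9529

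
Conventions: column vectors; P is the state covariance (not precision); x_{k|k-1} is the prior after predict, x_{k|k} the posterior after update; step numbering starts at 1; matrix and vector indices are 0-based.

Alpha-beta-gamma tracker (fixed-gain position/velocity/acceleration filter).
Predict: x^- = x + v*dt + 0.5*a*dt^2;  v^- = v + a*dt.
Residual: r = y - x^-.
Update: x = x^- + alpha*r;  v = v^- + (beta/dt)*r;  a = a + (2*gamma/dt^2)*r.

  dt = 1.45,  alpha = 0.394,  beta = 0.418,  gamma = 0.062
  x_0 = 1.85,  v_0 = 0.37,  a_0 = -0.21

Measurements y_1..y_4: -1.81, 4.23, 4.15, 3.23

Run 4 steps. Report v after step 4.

v_post = 0.9389

step 1: x_pred=2.1657  r=-3.9757  x^+=0.5993  v^+=-1.0806  a^+=-0.4445
step 2: x_pred=-1.4348  r=5.6648  x^+=0.7971  v^+=-0.0921  a^+=-0.1104
step 3: x_pred=0.5476  r=3.6024  x^+=1.9669  v^+=0.7864  a^+=0.1021
step 4: x_pred=3.2145  r=0.0155  x^+=3.2206  v^+=0.9389  a^+=0.1030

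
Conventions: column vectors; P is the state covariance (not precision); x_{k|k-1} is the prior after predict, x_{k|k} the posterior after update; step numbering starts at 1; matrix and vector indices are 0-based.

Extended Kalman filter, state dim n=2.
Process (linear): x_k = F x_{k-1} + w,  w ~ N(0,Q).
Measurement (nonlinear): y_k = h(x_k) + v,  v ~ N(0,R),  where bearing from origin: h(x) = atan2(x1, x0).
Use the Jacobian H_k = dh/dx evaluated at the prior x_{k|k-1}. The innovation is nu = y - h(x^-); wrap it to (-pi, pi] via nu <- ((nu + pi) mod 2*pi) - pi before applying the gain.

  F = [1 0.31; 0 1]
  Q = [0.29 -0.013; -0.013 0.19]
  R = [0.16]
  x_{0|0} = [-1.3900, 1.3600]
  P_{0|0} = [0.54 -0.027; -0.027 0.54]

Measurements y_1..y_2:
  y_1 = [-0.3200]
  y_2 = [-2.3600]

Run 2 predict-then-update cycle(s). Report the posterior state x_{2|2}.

x_post = [0.2522, 4.7013]

step 1: x^-=[-0.9684, 1.3600]  P^-=[0.8652 0.1274; 0.1274 0.7300]  H_jac=[-0.4879 -0.3474]  S=[0.4973]  K=[-0.9379; -0.6350]  nu=[-2.5096]  x^+=[1.3853, 2.9537]  P^+=[0.4277 -0.1688; -0.1688 0.5295]
step 2: x^-=[2.3010, 2.9537]  P^-=[0.6640 -0.0176; -0.0176 0.7195]  H_jac=[-0.2107 0.1641]  S=[0.2101]  K=[-0.6797; 0.5798]  nu=[3.0142]  x^+=[0.2522, 4.7013]  P^+=[0.5669 0.0652; 0.0652 0.6488]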